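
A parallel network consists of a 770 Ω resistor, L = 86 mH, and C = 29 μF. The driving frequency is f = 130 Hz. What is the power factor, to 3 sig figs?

0.136

ω = 2πf = 816.8 rad/s
X_L = ωL = 70.2 Ω
X_C = 1/(ωC) = 42.2 Ω
Parallel: admittances add. Y = 1/R + 1/(jωL) + jωC
Y = (0.00130 + j0.00945) S
|Y| = 0.00954 S → |Z| = 1/|Y| = 105 Ω, ∠Z = −∠Y = -82.2°
cos φ = cos(-82.2°) = 0.136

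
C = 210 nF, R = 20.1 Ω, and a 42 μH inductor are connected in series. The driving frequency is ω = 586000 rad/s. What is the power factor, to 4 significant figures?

0.7732

X_L = ωL = 24.61 Ω
X_C = 1/(ωC) = 8.126 Ω
Net reactance X = X_L − X_C = 16.49 Ω
Z = 20.10 + j16.49 Ω
|Z| = √(20.10² + 16.49²) = 26.00 Ω
∠Z = arctan(16.49/20.10) = 39.36°
cos φ = cos(39.36°) = 0.7732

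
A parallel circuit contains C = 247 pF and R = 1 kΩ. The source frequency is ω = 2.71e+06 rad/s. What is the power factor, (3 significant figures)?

X_C = 1/(ωC) = 1490 Ω
Parallel: admittances add. Y = 1/R + jωC
Y = (0.00100 + j0.000669) S
|Y| = 0.00120 S → |Z| = 1/|Y| = 831 Ω, ∠Z = −∠Y = -33.8°
cos φ = cos(-33.8°) = 0.831

0.831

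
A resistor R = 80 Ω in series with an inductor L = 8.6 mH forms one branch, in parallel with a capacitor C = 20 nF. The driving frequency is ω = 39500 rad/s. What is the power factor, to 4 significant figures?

X_L = ωL = 339.7 Ω
X_C = 1/(ωC) = 1266 Ω
Branch 1 (R+jX_L): Z₁ = 80.00 + j339.7 Ω, |Z₁| = 349.0 Ω
Branch 2 (−jX_C): Z₂ = −j1266 Ω
Parallel: Z = Z₁Z₂/(Z₁+Z₂), |Z| = 475.2 Ω, ∠Z = 71.81°
cos φ = cos(71.81°) = 0.3122

0.3122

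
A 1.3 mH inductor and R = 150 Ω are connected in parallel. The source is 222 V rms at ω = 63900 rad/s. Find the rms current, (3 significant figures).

3.05 A

X_L = ωL = 83.1 Ω
Parallel: admittances add. Y = 1/R + 1/(jωL)
Y = (0.00667 − j0.0120) S
|Y| = 0.0138 S → |Z| = 1/|Y| = 72.7 Ω, ∠Z = −∠Y = 61.0°
I = V/|Z| = 222/72.7 = 3.05 A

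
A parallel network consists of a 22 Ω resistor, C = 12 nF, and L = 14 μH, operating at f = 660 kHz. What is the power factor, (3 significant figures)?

0.813

ω = 2πf = 4.147e+06 rad/s
X_L = ωL = 58.1 Ω
X_C = 1/(ωC) = 20.1 Ω
Parallel: admittances add. Y = 1/R + 1/(jωL) + jωC
Y = (0.0455 + j0.0325) S
|Y| = 0.0559 S → |Z| = 1/|Y| = 17.9 Ω, ∠Z = −∠Y = -35.6°
cos φ = cos(-35.6°) = 0.813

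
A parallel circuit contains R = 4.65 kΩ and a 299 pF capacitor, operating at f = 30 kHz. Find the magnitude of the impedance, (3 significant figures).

ω = 2πf = 188500 rad/s
X_C = 1/(ωC) = 17700 Ω
Parallel: admittances add. Y = 1/R + jωC
Y = (0.000215 + j5.64e-05) S
|Y| = 0.000222 S → |Z| = 1/|Y| = 4500 Ω, ∠Z = −∠Y = -14.7°

4500 Ω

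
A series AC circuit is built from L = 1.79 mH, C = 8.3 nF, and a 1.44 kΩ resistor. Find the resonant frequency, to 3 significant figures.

ω₀ = 1/√(LC) = 1/√(0.00179 × 8.3e-09) = 259400 rad/s
f₀ = ω₀/(2π) = 41.3 kHz

41.3 kHz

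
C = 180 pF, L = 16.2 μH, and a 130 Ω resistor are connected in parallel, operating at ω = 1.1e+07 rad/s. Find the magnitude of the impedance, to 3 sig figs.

118 Ω

X_L = ωL = 178 Ω
X_C = 1/(ωC) = 505 Ω
Parallel: admittances add. Y = 1/R + 1/(jωL) + jωC
Y = (0.00769 − j0.00363) S
|Y| = 0.00851 S → |Z| = 1/|Y| = 118 Ω, ∠Z = −∠Y = 25.3°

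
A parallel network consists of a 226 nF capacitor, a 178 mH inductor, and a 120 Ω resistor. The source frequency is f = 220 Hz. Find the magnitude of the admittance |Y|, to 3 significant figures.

ω = 2πf = 1382 rad/s
X_L = ωL = 246 Ω
X_C = 1/(ωC) = 3200 Ω
Parallel: admittances add. Y = 1/R + 1/(jωL) + jωC
Y = (0.00833 − j0.00375) S
|Y| = 0.00914 S → |Z| = 1/|Y| = 109 Ω, ∠Z = −∠Y = 24.2°

9.14 mS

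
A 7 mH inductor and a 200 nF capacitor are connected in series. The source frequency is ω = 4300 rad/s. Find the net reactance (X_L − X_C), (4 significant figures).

X_L = ωL = 30.10 Ω
X_C = 1/(ωC) = 1163 Ω
X = 30.10 − 1163 = -1133 Ω

-1133 Ω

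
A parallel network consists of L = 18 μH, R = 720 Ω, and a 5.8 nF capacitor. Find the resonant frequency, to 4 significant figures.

ω₀ = 1/√(LC) = 1/√(1.8e-05 × 5.8e-09) = 3.095e+06 rad/s
f₀ = ω₀/(2π) = 492.6 kHz

492.6 kHz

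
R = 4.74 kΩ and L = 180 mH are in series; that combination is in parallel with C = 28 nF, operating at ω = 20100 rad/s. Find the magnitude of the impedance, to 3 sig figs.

X_L = ωL = 3620 Ω
X_C = 1/(ωC) = 1780 Ω
Branch 1 (R+jX_L): Z₁ = 4740 + j3620 Ω, |Z₁| = 5960 Ω
Branch 2 (−jX_C): Z₂ = −j1780 Ω
Parallel: Z = Z₁Z₂/(Z₁+Z₂), |Z| = 2080 Ω, ∠Z = -73.9°

2080 Ω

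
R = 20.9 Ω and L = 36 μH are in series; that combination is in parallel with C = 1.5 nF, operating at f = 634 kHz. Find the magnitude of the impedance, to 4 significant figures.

763.0 Ω

ω = 2πf = 3.984e+06 rad/s
X_L = ωL = 143.4 Ω
X_C = 1/(ωC) = 167.4 Ω
Branch 1 (R+jX_L): Z₁ = 20.90 + j143.4 Ω, |Z₁| = 144.9 Ω
Branch 2 (−jX_C): Z₂ = −j167.4 Ω
Parallel: Z = Z₁Z₂/(Z₁+Z₂), |Z| = 763.0 Ω, ∠Z = 40.60°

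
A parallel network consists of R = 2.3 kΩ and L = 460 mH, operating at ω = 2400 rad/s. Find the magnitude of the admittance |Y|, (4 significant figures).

1.005 mS

X_L = ωL = 1104 Ω
Parallel: admittances add. Y = 1/R + 1/(jωL)
Y = (0.0004348 − j0.0009058) S
|Y| = 0.001005 S → |Z| = 1/|Y| = 995.3 Ω, ∠Z = −∠Y = 64.36°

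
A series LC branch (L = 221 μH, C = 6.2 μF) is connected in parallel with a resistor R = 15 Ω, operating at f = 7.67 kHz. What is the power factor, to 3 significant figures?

0.438

ω = 2πf = 48190 rad/s
X_L = ωL = 10.7 Ω
X_C = 1/(ωC) = 3.35 Ω
Branch 1: Z₁ = R = 15.0 Ω
Branch 2 (series LC): Z₂ = j(X_L − X_C) = j7.30 Ω
Parallel: Z = Z₁Z₂/(Z₁+Z₂), |Z| = 6.57 Ω, ∠Z = 64.0°
cos φ = cos(64.0°) = 0.438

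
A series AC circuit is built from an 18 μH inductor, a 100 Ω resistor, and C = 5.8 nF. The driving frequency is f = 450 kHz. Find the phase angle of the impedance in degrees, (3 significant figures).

ω = 2πf = 2.827e+06 rad/s
X_L = ωL = 50.9 Ω
X_C = 1/(ωC) = 61.0 Ω
Net reactance X = X_L − X_C = -10.1 Ω
Z = 100 − j10.1 Ω
|Z| = √(100² + 10.1²) = 101 Ω
∠Z = arctan(-10.1/100) = -5.76°

-5.76°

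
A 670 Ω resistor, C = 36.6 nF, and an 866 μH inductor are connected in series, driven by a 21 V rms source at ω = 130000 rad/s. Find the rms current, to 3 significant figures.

X_L = ωL = 113 Ω
X_C = 1/(ωC) = 210 Ω
Net reactance X = X_L − X_C = -97.6 Ω
Z = 670 − j97.6 Ω
|Z| = √(670² + 97.6²) = 677 Ω
I = V/|Z| = 21/677 = 31.0 mA

31.0 mA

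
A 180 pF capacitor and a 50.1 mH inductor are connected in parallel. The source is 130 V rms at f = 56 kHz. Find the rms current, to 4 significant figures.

858.9 μA

ω = 2πf = 351900 rad/s
X_L = ωL = 17630 Ω
X_C = 1/(ωC) = 15790 Ω
Parallel: admittances add. Y = 1/(jωL) + jωC
Y = (0 + j6.607e-06) S
|Y| = 6.607e-06 S → |Z| = 1/|Y| = 151400 Ω, ∠Z = −∠Y = -90.00°
I = V/|Z| = 130/151400 = 858.9 μA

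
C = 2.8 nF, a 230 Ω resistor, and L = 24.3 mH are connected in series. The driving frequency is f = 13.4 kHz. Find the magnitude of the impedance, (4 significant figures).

2208 Ω

ω = 2πf = 84190 rad/s
X_L = ωL = 2046 Ω
X_C = 1/(ωC) = 4242 Ω
Net reactance X = X_L − X_C = -2196 Ω
Z = 230.0 − j2196 Ω
|Z| = √(230.0² + 2196²) = 2208 Ω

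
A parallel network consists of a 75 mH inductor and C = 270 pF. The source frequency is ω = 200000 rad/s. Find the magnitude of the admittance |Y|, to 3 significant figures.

X_L = ωL = 15000 Ω
X_C = 1/(ωC) = 18500 Ω
Parallel: admittances add. Y = 1/(jωL) + jωC
Y = (0 − j1.27e-05) S
|Y| = 1.27e-05 S → |Z| = 1/|Y| = 78900 Ω, ∠Z = −∠Y = 90.0°

12.7 μS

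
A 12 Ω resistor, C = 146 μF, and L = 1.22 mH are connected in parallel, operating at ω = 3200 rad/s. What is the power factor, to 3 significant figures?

0.367

X_L = ωL = 3.90 Ω
X_C = 1/(ωC) = 2.14 Ω
Parallel: admittances add. Y = 1/R + 1/(jωL) + jωC
Y = (0.0833 + j0.211) S
|Y| = 0.227 S → |Z| = 1/|Y| = 4.41 Ω, ∠Z = −∠Y = -68.5°
cos φ = cos(-68.5°) = 0.367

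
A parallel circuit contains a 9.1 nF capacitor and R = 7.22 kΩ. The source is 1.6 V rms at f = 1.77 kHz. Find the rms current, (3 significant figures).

274 μA

ω = 2πf = 11120 rad/s
X_C = 1/(ωC) = 9880 Ω
Parallel: admittances add. Y = 1/R + jωC
Y = (0.000139 + j0.000101) S
|Y| = 0.000172 S → |Z| = 1/|Y| = 5830 Ω, ∠Z = −∠Y = -36.2°
I = V/|Z| = 1.6/5830 = 274 μA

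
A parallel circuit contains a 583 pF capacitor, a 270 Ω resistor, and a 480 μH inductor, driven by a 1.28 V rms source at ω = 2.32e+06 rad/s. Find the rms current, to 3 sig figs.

X_L = ωL = 1110 Ω
X_C = 1/(ωC) = 739 Ω
Parallel: admittances add. Y = 1/R + 1/(jωL) + jωC
Y = (0.00370 + j0.000455) S
|Y| = 0.00373 S → |Z| = 1/|Y| = 268 Ω, ∠Z = −∠Y = -7.00°
I = V/|Z| = 1.28/268 = 4.78 mA

4.78 mA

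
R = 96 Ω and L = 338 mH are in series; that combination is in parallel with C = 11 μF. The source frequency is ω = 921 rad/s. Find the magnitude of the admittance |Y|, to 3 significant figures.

7.25 mS

X_L = ωL = 311 Ω
X_C = 1/(ωC) = 98.7 Ω
Branch 1 (R+jX_L): Z₁ = 96.0 + j311 Ω, |Z₁| = 326 Ω
Branch 2 (−jX_C): Z₂ = −j98.7 Ω
Parallel: Z = Z₁Z₂/(Z₁+Z₂), |Z| = 138 Ω, ∠Z = -82.8°
|Y| = 1/|Z| = 7.25 mS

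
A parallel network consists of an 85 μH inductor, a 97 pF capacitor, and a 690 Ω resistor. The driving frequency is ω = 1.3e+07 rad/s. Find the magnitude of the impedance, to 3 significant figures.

670 Ω

X_L = ωL = 1100 Ω
X_C = 1/(ωC) = 793 Ω
Parallel: admittances add. Y = 1/R + 1/(jωL) + jωC
Y = (0.00145 + j0.000356) S
|Y| = 0.00149 S → |Z| = 1/|Y| = 670 Ω, ∠Z = −∠Y = -13.8°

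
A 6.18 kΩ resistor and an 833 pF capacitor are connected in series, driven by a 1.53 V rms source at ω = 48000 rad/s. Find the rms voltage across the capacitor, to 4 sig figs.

X_C = 1/(ωC) = 25010 Ω
Z = 6180 − j25010 Ω
|Z| = √(6180² + 25010²) = 25760 Ω
I = V/|Z| = 59.39 μA
V_C = I·|Z_C| = 5.939e-05 × 25010 = 1.485 V

1.485 V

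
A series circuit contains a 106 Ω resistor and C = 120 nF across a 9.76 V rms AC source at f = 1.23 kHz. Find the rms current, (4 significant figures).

ω = 2πf = 7728 rad/s
X_C = 1/(ωC) = 1078 Ω
Z = 106.0 − j1078 Ω
|Z| = √(106.0² + 1078²) = 1083 Ω
I = V/|Z| = 9.76/1083 = 9.008 mA

9.008 mA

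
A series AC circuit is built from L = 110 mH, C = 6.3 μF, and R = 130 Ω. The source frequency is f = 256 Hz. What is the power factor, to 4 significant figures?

0.8568

ω = 2πf = 1608 rad/s
X_L = ωL = 176.9 Ω
X_C = 1/(ωC) = 98.68 Ω
Net reactance X = X_L − X_C = 78.25 Ω
Z = 130.0 + j78.25 Ω
|Z| = √(130.0² + 78.25²) = 151.7 Ω
∠Z = arctan(78.25/130.0) = 31.05°
cos φ = cos(31.05°) = 0.8568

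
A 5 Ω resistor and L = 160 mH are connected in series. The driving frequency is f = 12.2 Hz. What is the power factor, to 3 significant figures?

0.378

ω = 2πf = 76.65 rad/s
X_L = ωL = 12.3 Ω
Z = 5.00 + j12.3 Ω
|Z| = √(5.00² + 12.3²) = 13.2 Ω
∠Z = arctan(12.3/5.00) = 67.8°
cos φ = cos(67.8°) = 0.378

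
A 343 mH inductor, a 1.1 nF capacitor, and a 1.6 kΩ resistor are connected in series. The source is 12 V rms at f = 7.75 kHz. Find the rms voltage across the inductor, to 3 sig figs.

ω = 2πf = 48690 rad/s
X_L = ωL = 16700 Ω
X_C = 1/(ωC) = 18700 Ω
Net reactance X = X_L − X_C = -1970 Ω
Z = 1600 − j1970 Ω
|Z| = √(1600² + 1970²) = 2540 Ω
I = V/|Z| = 4.73 mA
V_L = I·|Z_L| = 0.00473 × 16700 = 79.0 V

79.0 V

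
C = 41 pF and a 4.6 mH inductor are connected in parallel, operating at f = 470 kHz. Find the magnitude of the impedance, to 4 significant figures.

ω = 2πf = 2.953e+06 rad/s
X_L = ωL = 13580 Ω
X_C = 1/(ωC) = 8259 Ω
Parallel: admittances add. Y = 1/(jωL) + jωC
Y = (0 + j4.746e-05) S
|Y| = 4.746e-05 S → |Z| = 1/|Y| = 21070 Ω, ∠Z = −∠Y = -90.00°

21070 Ω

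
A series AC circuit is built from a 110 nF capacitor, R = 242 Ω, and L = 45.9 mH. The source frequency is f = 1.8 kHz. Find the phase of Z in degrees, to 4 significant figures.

-49.63°

ω = 2πf = 11310 rad/s
X_L = ωL = 519.1 Ω
X_C = 1/(ωC) = 803.8 Ω
Net reactance X = X_L − X_C = -284.7 Ω
Z = 242.0 − j284.7 Ω
|Z| = √(242.0² + 284.7²) = 373.7 Ω
∠Z = arctan(-284.7/242.0) = -49.63°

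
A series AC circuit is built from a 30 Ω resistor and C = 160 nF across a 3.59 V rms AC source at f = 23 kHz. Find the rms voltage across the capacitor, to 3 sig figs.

ω = 2πf = 144500 rad/s
X_C = 1/(ωC) = 43.2 Ω
Z = 30.0 − j43.2 Ω
|Z| = √(30.0² + 43.2²) = 52.6 Ω
I = V/|Z| = 68.2 mA
V_C = I·|Z_C| = 0.0682 × 43.2 = 2.95 V

2.95 V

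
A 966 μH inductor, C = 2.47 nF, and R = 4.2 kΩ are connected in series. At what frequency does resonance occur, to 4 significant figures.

103.0 kHz

ω₀ = 1/√(LC) = 1/√(0.000966 × 2.47e-09) = 647400 rad/s
f₀ = ω₀/(2π) = 103.0 kHz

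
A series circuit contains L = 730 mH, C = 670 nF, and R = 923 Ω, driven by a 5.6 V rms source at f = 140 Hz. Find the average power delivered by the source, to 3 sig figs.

ω = 2πf = 879.6 rad/s
X_L = ωL = 642 Ω
X_C = 1/(ωC) = 1700 Ω
Net reactance X = X_L − X_C = -1050 Ω
Z = 923 − j1050 Ω
|Z| = √(923² + 1050²) = 1400 Ω
∠Z = arctan(-1050/923) = -48.8°
I = V/|Z| = 4.00 mA
P = VI cos φ = 5.6 × 0.00400 × cos(-48.8°) = 14.7 mW

14.7 mW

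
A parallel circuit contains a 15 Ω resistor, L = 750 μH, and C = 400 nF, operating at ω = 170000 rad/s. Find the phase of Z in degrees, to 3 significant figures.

-42.1°

X_L = ωL = 128 Ω
X_C = 1/(ωC) = 14.7 Ω
Parallel: admittances add. Y = 1/R + 1/(jωL) + jωC
Y = (0.0667 + j0.0602) S
|Y| = 0.0898 S → |Z| = 1/|Y| = 11.1 Ω, ∠Z = −∠Y = -42.1°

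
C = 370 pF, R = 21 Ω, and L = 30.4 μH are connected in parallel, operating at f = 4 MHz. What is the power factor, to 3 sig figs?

ω = 2πf = 2.513e+07 rad/s
X_L = ωL = 764 Ω
X_C = 1/(ωC) = 108 Ω
Parallel: admittances add. Y = 1/R + 1/(jωL) + jωC
Y = (0.0476 + j0.00799) S
|Y| = 0.0483 S → |Z| = 1/|Y| = 20.7 Ω, ∠Z = −∠Y = -9.53°
cos φ = cos(-9.53°) = 0.986

0.986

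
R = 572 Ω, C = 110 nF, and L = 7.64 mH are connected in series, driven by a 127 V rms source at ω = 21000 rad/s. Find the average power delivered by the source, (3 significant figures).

23.0 W

X_L = ωL = 160 Ω
X_C = 1/(ωC) = 433 Ω
Net reactance X = X_L − X_C = -272 Ω
Z = 572 − j272 Ω
|Z| = √(572² + 272²) = 634 Ω
∠Z = arctan(-272/572) = -25.5°
I = V/|Z| = 200 mA
P = VI cos φ = 127 × 0.200 × cos(-25.5°) = 23.0 W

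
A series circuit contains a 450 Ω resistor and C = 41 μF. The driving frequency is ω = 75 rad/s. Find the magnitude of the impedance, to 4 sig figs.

555.2 Ω

X_C = 1/(ωC) = 325.2 Ω
Z = 450.0 − j325.2 Ω
|Z| = √(450.0² + 325.2²) = 555.2 Ω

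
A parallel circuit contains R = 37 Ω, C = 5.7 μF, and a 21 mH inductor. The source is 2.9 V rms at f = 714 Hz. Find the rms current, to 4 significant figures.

89.58 mA

ω = 2πf = 4486 rad/s
X_L = ωL = 94.21 Ω
X_C = 1/(ωC) = 39.11 Ω
Parallel: admittances add. Y = 1/R + 1/(jωL) + jωC
Y = (0.02703 + j0.01496) S
|Y| = 0.03089 S → |Z| = 1/|Y| = 32.37 Ω, ∠Z = −∠Y = -28.96°
I = V/|Z| = 2.9/32.37 = 89.58 mA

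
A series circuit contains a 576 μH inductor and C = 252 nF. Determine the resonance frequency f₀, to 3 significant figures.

ω₀ = 1/√(LC) = 1/√(0.000576 × 2.52e-07) = 83000 rad/s
f₀ = ω₀/(2π) = 13.2 kHz

13.2 kHz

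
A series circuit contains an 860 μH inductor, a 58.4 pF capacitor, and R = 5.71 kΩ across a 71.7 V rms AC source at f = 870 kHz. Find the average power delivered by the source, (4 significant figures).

837.2 mW

ω = 2πf = 5.466e+06 rad/s
X_L = ωL = 4701 Ω
X_C = 1/(ωC) = 3132 Ω
Net reactance X = X_L − X_C = 1569 Ω
Z = 5710 + j1569 Ω
|Z| = √(5710² + 1569²) = 5922 Ω
∠Z = arctan(1569/5710) = 15.36°
I = V/|Z| = 12.11 mA
P = VI cos φ = 71.7 × 0.01211 × cos(15.36°) = 837.2 mW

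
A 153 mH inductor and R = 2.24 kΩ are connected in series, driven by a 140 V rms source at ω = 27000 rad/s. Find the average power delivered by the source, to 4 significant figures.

X_L = ωL = 4131 Ω
Z = 2240 + j4131 Ω
|Z| = √(2240² + 4131²) = 4699 Ω
∠Z = arctan(4131/2240) = 61.53°
I = V/|Z| = 29.79 mA
P = VI cos φ = 140 × 0.02979 × cos(61.53°) = 1.988 W

1.988 W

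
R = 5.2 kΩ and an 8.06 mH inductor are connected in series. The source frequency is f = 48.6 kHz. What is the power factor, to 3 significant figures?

ω = 2πf = 305400 rad/s
X_L = ωL = 2460 Ω
Z = 5200 + j2460 Ω
|Z| = √(5200² + 2460²) = 5750 Ω
∠Z = arctan(2460/5200) = 25.3°
cos φ = cos(25.3°) = 0.904

0.904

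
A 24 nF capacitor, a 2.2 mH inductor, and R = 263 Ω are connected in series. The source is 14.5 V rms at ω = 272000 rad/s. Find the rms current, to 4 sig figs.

X_L = ωL = 598.4 Ω
X_C = 1/(ωC) = 153.2 Ω
Net reactance X = X_L − X_C = 445.2 Ω
Z = 263.0 + j445.2 Ω
|Z| = √(263.0² + 445.2²) = 517.1 Ω
I = V/|Z| = 14.5/517.1 = 28.04 mA

28.04 mA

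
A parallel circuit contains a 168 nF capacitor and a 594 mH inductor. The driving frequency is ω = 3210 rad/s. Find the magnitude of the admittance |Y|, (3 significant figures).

14.8 μS

X_L = ωL = 1910 Ω
X_C = 1/(ωC) = 1850 Ω
Parallel: admittances add. Y = 1/(jωL) + jωC
Y = (0 + j1.48e-05) S
|Y| = 1.48e-05 S → |Z| = 1/|Y| = 67500 Ω, ∠Z = −∠Y = -90.0°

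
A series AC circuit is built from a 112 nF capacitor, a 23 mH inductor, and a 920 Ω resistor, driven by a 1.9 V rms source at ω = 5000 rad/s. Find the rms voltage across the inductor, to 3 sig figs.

0.115 V

X_L = ωL = 115 Ω
X_C = 1/(ωC) = 1790 Ω
Net reactance X = X_L − X_C = -1670 Ω
Z = 920 − j1670 Ω
|Z| = √(920² + 1670²) = 1910 Ω
I = V/|Z| = 996 μA
V_L = I·|Z_L| = 0.000996 × 115 = 0.115 V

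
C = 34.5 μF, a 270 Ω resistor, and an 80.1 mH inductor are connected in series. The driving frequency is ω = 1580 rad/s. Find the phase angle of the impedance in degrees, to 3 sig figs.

21.8°

X_L = ωL = 127 Ω
X_C = 1/(ωC) = 18.3 Ω
Net reactance X = X_L − X_C = 108 Ω
Z = 270 + j108 Ω
|Z| = √(270² + 108²) = 291 Ω
∠Z = arctan(108/270) = 21.8°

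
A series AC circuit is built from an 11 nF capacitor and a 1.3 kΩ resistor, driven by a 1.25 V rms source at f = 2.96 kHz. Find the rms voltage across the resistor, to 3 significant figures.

0.321 V

ω = 2πf = 18600 rad/s
X_C = 1/(ωC) = 4890 Ω
Z = 1300 − j4890 Ω
|Z| = √(1300² + 4890²) = 5060 Ω
I = V/|Z| = 247 μA
V_R = I·|Z_R| = 0.000247 × 1300 = 0.321 V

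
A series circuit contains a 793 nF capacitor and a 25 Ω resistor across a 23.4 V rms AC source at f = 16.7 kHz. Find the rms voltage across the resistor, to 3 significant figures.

21.1 V

ω = 2πf = 104900 rad/s
X_C = 1/(ωC) = 12.0 Ω
Z = 25.0 − j12.0 Ω
|Z| = √(25.0² + 12.0²) = 27.7 Ω
I = V/|Z| = 844 mA
V_R = I·|Z_R| = 0.844 × 25.0 = 21.1 V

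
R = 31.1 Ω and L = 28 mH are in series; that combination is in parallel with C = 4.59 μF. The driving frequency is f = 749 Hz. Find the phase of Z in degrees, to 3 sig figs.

ω = 2πf = 4706 rad/s
X_L = ωL = 132 Ω
X_C = 1/(ωC) = 46.3 Ω
Branch 1 (R+jX_L): Z₁ = 31.1 + j132 Ω, |Z₁| = 135 Ω
Branch 2 (−jX_C): Z₂ = −j46.3 Ω
Parallel: Z = Z₁Z₂/(Z₁+Z₂), |Z| = 68.9 Ω, ∠Z = -83.3°

-83.3°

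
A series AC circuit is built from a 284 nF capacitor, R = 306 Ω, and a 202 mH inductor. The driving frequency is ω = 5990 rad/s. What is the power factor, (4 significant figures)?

X_L = ωL = 1210 Ω
X_C = 1/(ωC) = 587.8 Ω
Net reactance X = X_L − X_C = 622.1 Ω
Z = 306.0 + j622.1 Ω
|Z| = √(306.0² + 622.1²) = 693.3 Ω
∠Z = arctan(622.1/306.0) = 63.81°
cos φ = cos(63.81°) = 0.4414

0.4414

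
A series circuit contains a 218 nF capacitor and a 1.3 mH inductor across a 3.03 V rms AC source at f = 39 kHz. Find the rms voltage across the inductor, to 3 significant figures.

3.22 V

ω = 2πf = 245000 rad/s
X_L = ωL = 319 Ω
X_C = 1/(ωC) = 18.7 Ω
Net reactance X = X_L − X_C = 300 Ω
Z = j300 Ω
|Z| = √(0² + 300²) = 300 Ω
I = V/|Z| = 10.1 mA
V_L = I·|Z_L| = 0.0101 × 319 = 3.22 V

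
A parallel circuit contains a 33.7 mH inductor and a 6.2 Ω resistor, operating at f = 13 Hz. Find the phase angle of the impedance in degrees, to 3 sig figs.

66.1°

ω = 2πf = 81.68 rad/s
X_L = ωL = 2.75 Ω
Parallel: admittances add. Y = 1/R + 1/(jωL)
Y = (0.161 − j0.363) S
|Y| = 0.397 S → |Z| = 1/|Y| = 2.52 Ω, ∠Z = −∠Y = 66.1°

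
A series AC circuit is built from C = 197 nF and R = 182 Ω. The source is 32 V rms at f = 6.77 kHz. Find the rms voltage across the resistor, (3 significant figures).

ω = 2πf = 42540 rad/s
X_C = 1/(ωC) = 119 Ω
Z = 182 − j119 Ω
|Z| = √(182² + 119²) = 218 Ω
I = V/|Z| = 147 mA
V_R = I·|Z_R| = 0.147 × 182 = 26.8 V

26.8 V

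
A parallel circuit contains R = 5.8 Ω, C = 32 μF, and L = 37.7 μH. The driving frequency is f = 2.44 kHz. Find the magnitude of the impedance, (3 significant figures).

ω = 2πf = 15330 rad/s
X_L = ωL = 0.578 Ω
X_C = 1/(ωC) = 2.04 Ω
Parallel: admittances add. Y = 1/R + 1/(jωL) + jωC
Y = (0.172 − j1.24) S
|Y| = 1.25 S → |Z| = 1/|Y| = 0.799 Ω, ∠Z = −∠Y = 82.1°

0.799 Ω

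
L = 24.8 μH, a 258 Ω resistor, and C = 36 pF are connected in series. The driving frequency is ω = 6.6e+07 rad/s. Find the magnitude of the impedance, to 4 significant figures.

1243 Ω

X_L = ωL = 1637 Ω
X_C = 1/(ωC) = 420.9 Ω
Net reactance X = X_L − X_C = 1216 Ω
Z = 258.0 + j1216 Ω
|Z| = √(258.0² + 1216²) = 1243 Ω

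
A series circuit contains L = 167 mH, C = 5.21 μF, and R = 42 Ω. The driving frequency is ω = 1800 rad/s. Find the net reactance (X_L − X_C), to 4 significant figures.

194.0 Ω

X_L = ωL = 300.6 Ω
X_C = 1/(ωC) = 106.6 Ω
X = 300.6 − 106.6 = 194.0 Ω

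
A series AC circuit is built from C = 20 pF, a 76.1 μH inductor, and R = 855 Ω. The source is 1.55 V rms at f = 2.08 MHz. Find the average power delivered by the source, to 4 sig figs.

ω = 2πf = 1.307e+07 rad/s
X_L = ωL = 994.6 Ω
X_C = 1/(ωC) = 3826 Ω
Net reactance X = X_L − X_C = -2831 Ω
Z = 855.0 − j2831 Ω
|Z| = √(855.0² + 2831²) = 2958 Ω
∠Z = arctan(-2831/855.0) = -73.20°
I = V/|Z| = 524.1 μA
P = VI cos φ = 1.55 × 0.0005241 × cos(-73.20°) = 234.8 μW

234.8 μW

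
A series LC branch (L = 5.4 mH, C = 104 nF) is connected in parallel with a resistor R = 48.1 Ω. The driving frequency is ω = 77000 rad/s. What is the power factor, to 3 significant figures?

X_L = ωL = 416 Ω
X_C = 1/(ωC) = 125 Ω
Branch 1: Z₁ = R = 48.1 Ω
Branch 2 (series LC): Z₂ = j(X_L − X_C) = j291 Ω
Parallel: Z = Z₁Z₂/(Z₁+Z₂), |Z| = 47.5 Ω, ∠Z = 9.39°
cos φ = cos(9.39°) = 0.987

0.987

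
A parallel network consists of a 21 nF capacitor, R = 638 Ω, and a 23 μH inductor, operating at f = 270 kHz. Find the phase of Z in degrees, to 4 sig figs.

-81.09°

ω = 2πf = 1.696e+06 rad/s
X_L = ωL = 39.02 Ω
X_C = 1/(ωC) = 28.07 Ω
Parallel: admittances add. Y = 1/R + 1/(jωL) + jωC
Y = (0.001567 + j0.009997) S
|Y| = 0.01012 S → |Z| = 1/|Y| = 98.82 Ω, ∠Z = −∠Y = -81.09°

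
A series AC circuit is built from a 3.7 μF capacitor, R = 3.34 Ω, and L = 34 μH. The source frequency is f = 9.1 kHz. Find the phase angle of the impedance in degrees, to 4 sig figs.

ω = 2πf = 57180 rad/s
X_L = ωL = 1.944 Ω
X_C = 1/(ωC) = 4.727 Ω
Net reactance X = X_L − X_C = -2.783 Ω
Z = 3.340 − j2.783 Ω
|Z| = √(3.340² + 2.783²) = 4.347 Ω
∠Z = arctan(-2.783/3.340) = -39.80°

-39.80°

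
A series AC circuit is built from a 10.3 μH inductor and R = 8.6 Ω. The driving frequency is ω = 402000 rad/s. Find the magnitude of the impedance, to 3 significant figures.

X_L = ωL = 4.14 Ω
Z = 8.60 + j4.14 Ω
|Z| = √(8.60² + 4.14²) = 9.54 Ω

9.54 Ω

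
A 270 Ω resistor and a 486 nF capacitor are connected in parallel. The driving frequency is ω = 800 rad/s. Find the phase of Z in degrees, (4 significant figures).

-5.993°

X_C = 1/(ωC) = 2572 Ω
Parallel: admittances add. Y = 1/R + jωC
Y = (0.003704 + j0.0003888) S
|Y| = 0.003724 S → |Z| = 1/|Y| = 268.5 Ω, ∠Z = −∠Y = -5.993°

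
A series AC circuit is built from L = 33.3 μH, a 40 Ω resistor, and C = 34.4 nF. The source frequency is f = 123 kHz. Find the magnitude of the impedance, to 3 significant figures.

ω = 2πf = 772800 rad/s
X_L = ωL = 25.7 Ω
X_C = 1/(ωC) = 37.6 Ω
Net reactance X = X_L − X_C = -11.9 Ω
Z = 40.0 − j11.9 Ω
|Z| = √(40.0² + 11.9²) = 41.7 Ω

41.7 Ω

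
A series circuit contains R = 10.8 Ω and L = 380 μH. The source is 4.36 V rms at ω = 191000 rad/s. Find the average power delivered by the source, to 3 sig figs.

X_L = ωL = 72.6 Ω
Z = 10.8 + j72.6 Ω
|Z| = √(10.8² + 72.6²) = 73.4 Ω
∠Z = arctan(72.6/10.8) = 81.5°
I = V/|Z| = 59.4 mA
P = VI cos φ = 4.36 × 0.0594 × cos(81.5°) = 38.1 mW

38.1 mW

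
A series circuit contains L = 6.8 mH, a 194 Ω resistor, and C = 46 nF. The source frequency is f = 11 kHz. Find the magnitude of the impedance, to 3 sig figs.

249 Ω

ω = 2πf = 69120 rad/s
X_L = ωL = 470 Ω
X_C = 1/(ωC) = 315 Ω
Net reactance X = X_L − X_C = 155 Ω
Z = 194 + j155 Ω
|Z| = √(194² + 155²) = 249 Ω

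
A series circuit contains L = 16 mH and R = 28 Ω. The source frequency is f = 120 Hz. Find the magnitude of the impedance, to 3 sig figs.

30.5 Ω

ω = 2πf = 754.0 rad/s
X_L = ωL = 12.1 Ω
Z = 28.0 + j12.1 Ω
|Z| = √(28.0² + 12.1²) = 30.5 Ω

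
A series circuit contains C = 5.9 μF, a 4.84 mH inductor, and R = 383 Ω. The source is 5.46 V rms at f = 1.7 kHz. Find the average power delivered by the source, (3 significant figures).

77.2 mW

ω = 2πf = 10680 rad/s
X_L = ωL = 51.7 Ω
X_C = 1/(ωC) = 15.9 Ω
Net reactance X = X_L − X_C = 35.8 Ω
Z = 383 + j35.8 Ω
|Z| = √(383² + 35.8²) = 385 Ω
∠Z = arctan(35.8/383) = 5.34°
I = V/|Z| = 14.2 mA
P = VI cos φ = 5.46 × 0.0142 × cos(5.34°) = 77.2 mW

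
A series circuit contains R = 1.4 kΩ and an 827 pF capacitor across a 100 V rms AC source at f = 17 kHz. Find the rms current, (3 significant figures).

ω = 2πf = 106800 rad/s
X_C = 1/(ωC) = 11300 Ω
Z = 1400 − j11300 Ω
|Z| = √(1400² + 11300²) = 11400 Ω
I = V/|Z| = 100/11400 = 8.77 mA

8.77 mA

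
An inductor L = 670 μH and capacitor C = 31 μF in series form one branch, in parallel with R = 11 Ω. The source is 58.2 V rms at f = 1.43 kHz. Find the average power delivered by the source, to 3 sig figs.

ω = 2πf = 8985 rad/s
X_L = ωL = 6.02 Ω
X_C = 1/(ωC) = 3.59 Ω
Branch 1: Z₁ = R = 11.0 Ω
Branch 2 (series LC): Z₂ = j(X_L − X_C) = j2.43 Ω
Parallel: Z = Z₁Z₂/(Z₁+Z₂), |Z| = 2.37 Ω, ∠Z = 77.5°
I = V/|Z| = 24.5 A
P = VI cos φ = 58.2 × 24.5 × cos(77.5°) = 308 W

308 W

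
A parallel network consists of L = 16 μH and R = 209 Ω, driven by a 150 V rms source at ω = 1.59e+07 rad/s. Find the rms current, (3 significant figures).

929 mA

X_L = ωL = 254 Ω
Parallel: admittances add. Y = 1/R + 1/(jωL)
Y = (0.00478 − j0.00393) S
|Y| = 0.00619 S → |Z| = 1/|Y| = 161 Ω, ∠Z = −∠Y = 39.4°
I = V/|Z| = 150/161 = 929 mA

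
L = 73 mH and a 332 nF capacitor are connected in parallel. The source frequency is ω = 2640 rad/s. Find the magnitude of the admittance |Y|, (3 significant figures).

X_L = ωL = 193 Ω
X_C = 1/(ωC) = 1140 Ω
Parallel: admittances add. Y = 1/(jωL) + jωC
Y = (0 − j0.00431) S
|Y| = 0.00431 S → |Z| = 1/|Y| = 232 Ω, ∠Z = −∠Y = 90.0°

4.31 mS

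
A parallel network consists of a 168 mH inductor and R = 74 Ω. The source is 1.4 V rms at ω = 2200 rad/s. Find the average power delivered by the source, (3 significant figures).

26.5 mW

X_L = ωL = 370 Ω
Parallel: admittances add. Y = 1/R + 1/(jωL)
Y = (0.0135 − j0.00271) S
|Y| = 0.0138 S → |Z| = 1/|Y| = 72.6 Ω, ∠Z = −∠Y = 11.3°
I = V/|Z| = 19.3 mA
P = VI cos φ = 1.4 × 0.0193 × cos(11.3°) = 26.5 mW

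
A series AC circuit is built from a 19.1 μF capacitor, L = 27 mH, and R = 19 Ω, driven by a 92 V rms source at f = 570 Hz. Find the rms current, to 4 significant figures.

ω = 2πf = 3581 rad/s
X_L = ωL = 96.70 Ω
X_C = 1/(ωC) = 14.62 Ω
Net reactance X = X_L − X_C = 82.08 Ω
Z = 19.00 + j82.08 Ω
|Z| = √(19.00² + 82.08²) = 84.25 Ω
I = V/|Z| = 92/84.25 = 1.092 A

1.092 A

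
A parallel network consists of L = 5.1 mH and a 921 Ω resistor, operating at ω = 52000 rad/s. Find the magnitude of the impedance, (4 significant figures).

X_L = ωL = 265.2 Ω
Parallel: admittances add. Y = 1/R + 1/(jωL)
Y = (0.001086 − j0.003771) S
|Y| = 0.003924 S → |Z| = 1/|Y| = 254.8 Ω, ∠Z = −∠Y = 73.94°

254.8 Ω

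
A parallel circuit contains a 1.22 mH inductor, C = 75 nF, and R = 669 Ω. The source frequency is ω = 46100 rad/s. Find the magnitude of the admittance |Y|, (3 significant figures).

14.4 mS

X_L = ωL = 56.2 Ω
X_C = 1/(ωC) = 289 Ω
Parallel: admittances add. Y = 1/R + 1/(jωL) + jωC
Y = (0.00149 − j0.0143) S
|Y| = 0.0144 S → |Z| = 1/|Y| = 69.4 Ω, ∠Z = −∠Y = 84.0°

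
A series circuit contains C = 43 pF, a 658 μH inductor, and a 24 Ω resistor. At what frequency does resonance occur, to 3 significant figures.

ω₀ = 1/√(LC) = 1/√(0.000658 × 4.3e-11) = 5.945e+06 rad/s
f₀ = ω₀/(2π) = 946 kHz

946 kHz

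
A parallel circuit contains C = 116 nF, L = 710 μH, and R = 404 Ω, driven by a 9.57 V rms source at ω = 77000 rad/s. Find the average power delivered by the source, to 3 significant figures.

227 mW

X_L = ωL = 54.7 Ω
X_C = 1/(ωC) = 112 Ω
Parallel: admittances add. Y = 1/R + 1/(jωL) + jωC
Y = (0.00248 − j0.00936) S
|Y| = 0.00968 S → |Z| = 1/|Y| = 103 Ω, ∠Z = −∠Y = 75.2°
I = V/|Z| = 92.7 mA
P = VI cos φ = 9.57 × 0.0927 × cos(75.2°) = 227 mW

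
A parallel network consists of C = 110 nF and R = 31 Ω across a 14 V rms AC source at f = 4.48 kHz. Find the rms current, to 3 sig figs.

454 mA

ω = 2πf = 28150 rad/s
X_C = 1/(ωC) = 323 Ω
Parallel: admittances add. Y = 1/R + jωC
Y = (0.0323 + j0.00310) S
|Y| = 0.0324 S → |Z| = 1/|Y| = 30.9 Ω, ∠Z = −∠Y = -5.48°
I = V/|Z| = 14/30.9 = 454 mA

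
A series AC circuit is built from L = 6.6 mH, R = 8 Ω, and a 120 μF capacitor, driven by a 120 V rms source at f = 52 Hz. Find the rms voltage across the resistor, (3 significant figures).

ω = 2πf = 326.7 rad/s
X_L = ωL = 2.16 Ω
X_C = 1/(ωC) = 25.5 Ω
Net reactance X = X_L − X_C = -23.3 Ω
Z = 8.00 − j23.3 Ω
|Z| = √(8.00² + 23.3²) = 24.7 Ω
I = V/|Z| = 4.86 A
V_R = I·|Z_R| = 4.86 × 8.00 = 38.9 V

38.9 V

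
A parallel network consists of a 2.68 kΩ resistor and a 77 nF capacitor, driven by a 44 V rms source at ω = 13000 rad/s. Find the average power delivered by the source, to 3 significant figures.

722 mW

X_C = 1/(ωC) = 999 Ω
Parallel: admittances add. Y = 1/R + jωC
Y = (0.000373 + j0.00100) S
|Y| = 0.00107 S → |Z| = 1/|Y| = 936 Ω, ∠Z = −∠Y = -69.6°
I = V/|Z| = 47.0 mA
P = VI cos φ = 44 × 0.0470 × cos(-69.6°) = 722 mW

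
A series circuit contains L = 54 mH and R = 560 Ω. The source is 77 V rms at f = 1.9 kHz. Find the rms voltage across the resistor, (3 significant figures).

50.5 V

ω = 2πf = 11940 rad/s
X_L = ωL = 645 Ω
Z = 560 + j645 Ω
|Z| = √(560² + 645²) = 854 Ω
I = V/|Z| = 90.2 mA
V_R = I·|Z_R| = 0.0902 × 560 = 50.5 V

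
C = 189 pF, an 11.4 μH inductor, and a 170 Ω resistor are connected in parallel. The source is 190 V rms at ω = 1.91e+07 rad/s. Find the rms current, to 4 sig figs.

X_L = ωL = 217.7 Ω
X_C = 1/(ωC) = 277.0 Ω
Parallel: admittances add. Y = 1/R + 1/(jωL) + jωC
Y = (0.005882 − j0.0009827) S
|Y| = 0.005964 S → |Z| = 1/|Y| = 167.7 Ω, ∠Z = −∠Y = 9.485°
I = V/|Z| = 190/167.7 = 1.133 A

1.133 A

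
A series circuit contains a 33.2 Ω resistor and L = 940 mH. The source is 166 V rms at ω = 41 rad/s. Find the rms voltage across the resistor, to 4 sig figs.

108.3 V

X_L = ωL = 38.54 Ω
Z = 33.20 + j38.54 Ω
|Z| = √(33.20² + 38.54²) = 50.87 Ω
I = V/|Z| = 3.263 A
V_R = I·|Z_R| = 3.263 × 33.20 = 108.3 V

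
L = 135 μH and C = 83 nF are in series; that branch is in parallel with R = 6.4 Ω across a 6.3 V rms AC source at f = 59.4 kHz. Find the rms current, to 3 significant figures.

1.04 A

ω = 2πf = 373200 rad/s
X_L = ωL = 50.4 Ω
X_C = 1/(ωC) = 32.3 Ω
Branch 1: Z₁ = R = 6.40 Ω
Branch 2 (series LC): Z₂ = j(X_L − X_C) = j18.1 Ω
Parallel: Z = Z₁Z₂/(Z₁+Z₂), |Z| = 6.03 Ω, ∠Z = 19.5°
I = V/|Z| = 6.3/6.03 = 1.04 A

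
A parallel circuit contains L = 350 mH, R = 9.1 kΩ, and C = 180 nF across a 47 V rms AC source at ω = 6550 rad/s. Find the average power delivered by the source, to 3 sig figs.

X_L = ωL = 2290 Ω
X_C = 1/(ωC) = 848 Ω
Parallel: admittances add. Y = 1/R + 1/(jωL) + jωC
Y = (0.000110 + j0.000743) S
|Y| = 0.000751 S → |Z| = 1/|Y| = 1330 Ω, ∠Z = −∠Y = -81.6°
I = V/|Z| = 35.3 mA
P = VI cos φ = 47 × 0.0353 × cos(-81.6°) = 243 mW

243 mW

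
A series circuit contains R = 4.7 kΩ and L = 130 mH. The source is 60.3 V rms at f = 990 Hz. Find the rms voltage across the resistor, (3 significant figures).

59.4 V

ω = 2πf = 6220 rad/s
X_L = ωL = 809 Ω
Z = 4700 + j809 Ω
|Z| = √(4700² + 809²) = 4770 Ω
I = V/|Z| = 12.6 mA
V_R = I·|Z_R| = 0.0126 × 4700 = 59.4 V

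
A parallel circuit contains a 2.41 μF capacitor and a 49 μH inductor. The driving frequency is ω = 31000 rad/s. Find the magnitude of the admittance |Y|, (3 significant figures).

584 mS

X_L = ωL = 1.52 Ω
X_C = 1/(ωC) = 13.4 Ω
Parallel: admittances add. Y = 1/(jωL) + jωC
Y = (0 − j0.584) S
|Y| = 0.584 S → |Z| = 1/|Y| = 1.71 Ω, ∠Z = −∠Y = 90.0°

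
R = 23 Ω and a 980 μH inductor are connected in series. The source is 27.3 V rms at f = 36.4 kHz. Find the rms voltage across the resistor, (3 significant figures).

ω = 2πf = 228700 rad/s
X_L = ωL = 224 Ω
Z = 23.0 + j224 Ω
|Z| = √(23.0² + 224²) = 225 Ω
I = V/|Z| = 121 mA
V_R = I·|Z_R| = 0.121 × 23.0 = 2.79 V

2.79 V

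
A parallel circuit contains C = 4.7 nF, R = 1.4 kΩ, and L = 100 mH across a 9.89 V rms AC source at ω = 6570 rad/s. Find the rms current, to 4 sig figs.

16.35 mA

X_L = ωL = 657.0 Ω
X_C = 1/(ωC) = 32380 Ω
Parallel: admittances add. Y = 1/R + 1/(jωL) + jωC
Y = (0.0007143 − j0.001491) S
|Y| = 0.001653 S → |Z| = 1/|Y| = 604.8 Ω, ∠Z = −∠Y = 64.41°
I = V/|Z| = 9.89/604.8 = 16.35 mA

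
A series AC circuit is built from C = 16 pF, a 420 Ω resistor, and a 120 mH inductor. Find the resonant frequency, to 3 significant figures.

ω₀ = 1/√(LC) = 1/√(0.12 × 1.6e-11) = 721700 rad/s
f₀ = ω₀/(2π) = 115 kHz

115 kHz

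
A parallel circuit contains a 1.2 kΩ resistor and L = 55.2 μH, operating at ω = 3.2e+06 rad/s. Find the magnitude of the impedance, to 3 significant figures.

X_L = ωL = 177 Ω
Parallel: admittances add. Y = 1/R + 1/(jωL)
Y = (0.000833 − j0.00566) S
|Y| = 0.00572 S → |Z| = 1/|Y| = 175 Ω, ∠Z = −∠Y = 81.6°

175 Ω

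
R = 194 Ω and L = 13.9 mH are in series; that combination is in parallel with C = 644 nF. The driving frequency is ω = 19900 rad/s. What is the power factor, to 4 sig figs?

0.1614

X_L = ωL = 276.6 Ω
X_C = 1/(ωC) = 78.03 Ω
Branch 1 (R+jX_L): Z₁ = 194.0 + j276.6 Ω, |Z₁| = 337.9 Ω
Branch 2 (−jX_C): Z₂ = −j78.03 Ω
Parallel: Z = Z₁Z₂/(Z₁+Z₂), |Z| = 94.96 Ω, ∠Z = -80.71°
cos φ = cos(-80.71°) = 0.1614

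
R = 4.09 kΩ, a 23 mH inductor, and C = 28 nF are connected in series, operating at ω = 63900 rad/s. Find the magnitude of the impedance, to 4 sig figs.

X_L = ωL = 1470 Ω
X_C = 1/(ωC) = 558.9 Ω
Net reactance X = X_L − X_C = 910.8 Ω
Z = 4090 + j910.8 Ω
|Z| = √(4090² + 910.8²) = 4190 Ω

4190 Ω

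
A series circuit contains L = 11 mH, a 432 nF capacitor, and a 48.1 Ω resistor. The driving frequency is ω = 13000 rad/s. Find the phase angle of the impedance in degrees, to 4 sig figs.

-36.09°

X_L = ωL = 143.0 Ω
X_C = 1/(ωC) = 178.1 Ω
Net reactance X = X_L − X_C = -35.06 Ω
Z = 48.10 − j35.06 Ω
|Z| = √(48.10² + 35.06²) = 59.52 Ω
∠Z = arctan(-35.06/48.10) = -36.09°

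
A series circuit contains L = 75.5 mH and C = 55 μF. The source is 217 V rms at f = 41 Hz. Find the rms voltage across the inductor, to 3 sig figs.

ω = 2πf = 257.6 rad/s
X_L = ωL = 19.4 Ω
X_C = 1/(ωC) = 70.6 Ω
Net reactance X = X_L − X_C = -51.1 Ω
Z = − j51.1 Ω
|Z| = √(0² + 51.1²) = 51.1 Ω
I = V/|Z| = 4.24 A
V_L = I·|Z_L| = 4.24 × 19.4 = 82.5 V

82.5 V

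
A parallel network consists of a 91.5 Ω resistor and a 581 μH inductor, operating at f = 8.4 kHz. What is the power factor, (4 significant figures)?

ω = 2πf = 52780 rad/s
X_L = ωL = 30.66 Ω
Parallel: admittances add. Y = 1/R + 1/(jωL)
Y = (0.01093 − j0.03261) S
|Y| = 0.03439 S → |Z| = 1/|Y| = 29.08 Ω, ∠Z = −∠Y = 71.47°
cos φ = cos(71.47°) = 0.3178

0.3178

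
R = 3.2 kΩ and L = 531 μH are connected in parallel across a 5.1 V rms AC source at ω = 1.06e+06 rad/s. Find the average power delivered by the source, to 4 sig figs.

8.128 mW

X_L = ωL = 562.9 Ω
Parallel: admittances add. Y = 1/R + 1/(jωL)
Y = (0.0003125 − j0.001777) S
|Y| = 0.001804 S → |Z| = 1/|Y| = 554.3 Ω, ∠Z = −∠Y = 80.02°
I = V/|Z| = 9.200 mA
P = VI cos φ = 5.1 × 0.009200 × cos(80.02°) = 8.128 mW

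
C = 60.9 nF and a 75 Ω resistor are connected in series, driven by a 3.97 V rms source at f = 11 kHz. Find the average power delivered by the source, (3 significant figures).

ω = 2πf = 69120 rad/s
X_C = 1/(ωC) = 238 Ω
Z = 75.0 − j238 Ω
|Z| = √(75.0² + 238²) = 249 Ω
∠Z = arctan(-238/75.0) = -72.5°
I = V/|Z| = 15.9 mA
P = VI cos φ = 3.97 × 0.0159 × cos(-72.5°) = 19.0 mW

19.0 mW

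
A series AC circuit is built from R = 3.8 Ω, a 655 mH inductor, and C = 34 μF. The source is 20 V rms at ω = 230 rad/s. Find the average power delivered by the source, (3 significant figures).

2.85 W

X_L = ωL = 151 Ω
X_C = 1/(ωC) = 128 Ω
Net reactance X = X_L − X_C = 22.8 Ω
Z = 3.80 + j22.8 Ω
|Z| = √(3.80² + 22.8²) = 23.1 Ω
∠Z = arctan(22.8/3.80) = 80.5°
I = V/|Z| = 866 mA
P = VI cos φ = 20 × 0.866 × cos(80.5°) = 2.85 W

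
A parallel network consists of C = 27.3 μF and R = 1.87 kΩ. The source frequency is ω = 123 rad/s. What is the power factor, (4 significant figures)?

0.1573

X_C = 1/(ωC) = 297.8 Ω
Parallel: admittances add. Y = 1/R + jωC
Y = (0.0005348 + j0.003358) S
|Y| = 0.003400 S → |Z| = 1/|Y| = 294.1 Ω, ∠Z = −∠Y = -80.95°
cos φ = cos(-80.95°) = 0.1573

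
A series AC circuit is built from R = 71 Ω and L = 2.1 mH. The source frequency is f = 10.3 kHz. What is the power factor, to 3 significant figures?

0.463

ω = 2πf = 64720 rad/s
X_L = ωL = 136 Ω
Z = 71.0 + j136 Ω
|Z| = √(71.0² + 136²) = 153 Ω
∠Z = arctan(136/71.0) = 62.4°
cos φ = cos(62.4°) = 0.463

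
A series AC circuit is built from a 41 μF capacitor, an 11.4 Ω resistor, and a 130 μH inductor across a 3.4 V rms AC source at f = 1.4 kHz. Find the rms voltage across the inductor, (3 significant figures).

0.338 V

ω = 2πf = 8796 rad/s
X_L = ωL = 1.14 Ω
X_C = 1/(ωC) = 2.77 Ω
Net reactance X = X_L − X_C = -1.63 Ω
Z = 11.4 − j1.63 Ω
|Z| = √(11.4² + 1.63²) = 11.5 Ω
I = V/|Z| = 295 mA
V_L = I·|Z_L| = 0.295 × 1.14 = 0.338 V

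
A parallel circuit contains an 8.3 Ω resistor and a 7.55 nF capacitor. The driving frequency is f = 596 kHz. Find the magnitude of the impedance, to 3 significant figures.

ω = 2πf = 3.745e+06 rad/s
X_C = 1/(ωC) = 35.4 Ω
Parallel: admittances add. Y = 1/R + jωC
Y = (0.120 + j0.0283) S
|Y| = 0.124 S → |Z| = 1/|Y| = 8.08 Ω, ∠Z = −∠Y = -13.2°

8.08 Ω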